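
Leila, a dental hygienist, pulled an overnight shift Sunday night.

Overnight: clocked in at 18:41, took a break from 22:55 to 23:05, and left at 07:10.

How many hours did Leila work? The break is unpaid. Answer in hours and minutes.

Overnight: 18:41 → midnight = 5 h 19 min; midnight → 07:10 = 7 h 10 min; span 12 h 29 min; less 10 min break → 12 h 19 min

12 h 19 min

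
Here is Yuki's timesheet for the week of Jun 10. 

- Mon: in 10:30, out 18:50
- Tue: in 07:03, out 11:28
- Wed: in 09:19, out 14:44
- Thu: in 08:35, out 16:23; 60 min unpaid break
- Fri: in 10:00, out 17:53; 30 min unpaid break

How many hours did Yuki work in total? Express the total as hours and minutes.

32 h 21 min

Mon: 10:30–18:50 = 8 h 20 min
Tue: 07:03–11:28 = 4 h 25 min
Wed: 09:19–14:44 = 5 h 25 min
Thu: 08:35–16:23 = 7 h 48 min; less 60 min break → 6 h 48 min
Fri: 10:00–17:53 = 7 h 53 min; less 30 min break → 7 h 23 min
Total: 8 h 20 min + 4 h 25 min + 5 h 25 min + 6 h 48 min + 7 h 23 min = 32 h 21 min.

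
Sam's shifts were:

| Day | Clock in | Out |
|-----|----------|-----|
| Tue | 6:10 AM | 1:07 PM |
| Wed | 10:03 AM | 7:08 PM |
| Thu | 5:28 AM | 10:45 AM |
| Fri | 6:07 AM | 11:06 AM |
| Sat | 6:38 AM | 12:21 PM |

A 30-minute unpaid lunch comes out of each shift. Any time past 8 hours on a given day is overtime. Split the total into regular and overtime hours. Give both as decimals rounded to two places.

Tue: 6:10 AM–1:07 PM = 6 h 57 min; less 30 min break → 6 h 27 min
Wed: 10:03 AM–7:08 PM = 9 h 5 min; less 30 min break → 8 h 35 min
Thu: 5:28 AM–10:45 AM = 5 h 17 min; less 30 min break → 4 h 47 min
Fri: 6:07 AM–11:06 AM = 4 h 59 min; less 30 min break → 4 h 29 min
Sat: 6:38 AM–12:21 PM = 5 h 43 min; less 30 min break → 5 h 13 min
Tue reg 6 h 27 min / OT 0 h 0 min; Wed reg 8 h 0 min / OT 0 h 35 min; Thu reg 4 h 47 min / OT 0 h 0 min; Fri reg 4 h 29 min / OT 0 h 0 min; Sat reg 5 h 13 min / OT 0 h 0 min.
Totals: regular 28 h 56 min, overtime 0 h 35 min.

Regular 28.93 hours, overtime 0.58 hours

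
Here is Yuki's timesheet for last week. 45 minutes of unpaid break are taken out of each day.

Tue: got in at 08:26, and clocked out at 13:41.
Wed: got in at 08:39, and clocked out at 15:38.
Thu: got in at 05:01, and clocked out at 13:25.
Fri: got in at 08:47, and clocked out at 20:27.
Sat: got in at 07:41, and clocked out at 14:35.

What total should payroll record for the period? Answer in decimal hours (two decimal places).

35.45 hours

Tue: 08:26–13:41 = 5 h 15 min; less 45 min break → 4 h 30 min
Wed: 08:39–15:38 = 6 h 59 min; less 45 min break → 6 h 14 min
Thu: 05:01–13:25 = 8 h 24 min; less 45 min break → 7 h 39 min
Fri: 08:47–20:27 = 11 h 40 min; less 45 min break → 10 h 55 min
Sat: 07:41–14:35 = 6 h 54 min; less 45 min break → 6 h 9 min
Total: 4 h 30 min + 6 h 14 min + 7 h 39 min + 10 h 55 min + 6 h 9 min = 35 h 27 min.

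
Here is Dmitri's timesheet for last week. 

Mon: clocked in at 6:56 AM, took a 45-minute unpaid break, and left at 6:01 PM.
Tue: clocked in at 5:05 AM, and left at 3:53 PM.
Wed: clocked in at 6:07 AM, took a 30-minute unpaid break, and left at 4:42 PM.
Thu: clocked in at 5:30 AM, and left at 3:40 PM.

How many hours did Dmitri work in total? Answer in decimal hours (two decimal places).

41.38 hours

Mon: 6:56 AM–6:01 PM = 11 h 5 min; less 45 min break → 10 h 20 min
Tue: 5:05 AM–3:53 PM = 10 h 48 min
Wed: 6:07 AM–4:42 PM = 10 h 35 min; less 30 min break → 10 h 5 min
Thu: 5:30 AM–3:40 PM = 10 h 10 min
Total: 10 h 20 min + 10 h 48 min + 10 h 5 min + 10 h 10 min = 41 h 23 min.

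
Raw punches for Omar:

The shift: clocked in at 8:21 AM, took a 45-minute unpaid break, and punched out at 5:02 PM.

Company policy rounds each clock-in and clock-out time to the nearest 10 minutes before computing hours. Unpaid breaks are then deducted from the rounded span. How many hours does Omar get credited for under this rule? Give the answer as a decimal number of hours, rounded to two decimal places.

The shift: in 8:21 AM→8:20 AM, out 5:02 PM→5:00 PM; 8 h 40 min − 45 min = 7 h 55 min

7.92 hours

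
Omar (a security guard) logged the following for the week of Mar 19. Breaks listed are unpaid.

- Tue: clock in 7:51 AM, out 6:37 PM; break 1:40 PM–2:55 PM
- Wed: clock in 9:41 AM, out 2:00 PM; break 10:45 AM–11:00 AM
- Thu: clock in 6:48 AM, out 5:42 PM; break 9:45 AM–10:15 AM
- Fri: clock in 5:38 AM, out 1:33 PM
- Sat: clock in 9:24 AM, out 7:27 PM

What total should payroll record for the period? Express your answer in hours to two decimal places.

Tue: 7:51 AM–6:37 PM = 10 h 46 min; less 75 min break → 9 h 31 min
Wed: 9:41 AM–2:00 PM = 4 h 19 min; less 15 min break → 4 h 4 min
Thu: 6:48 AM–5:42 PM = 10 h 54 min; less 30 min break → 10 h 24 min
Fri: 5:38 AM–1:33 PM = 7 h 55 min
Sat: 9:24 AM–7:27 PM = 10 h 3 min
Total: 9 h 31 min + 4 h 4 min + 10 h 24 min + 7 h 55 min + 10 h 3 min = 41 h 57 min.

41.95 hours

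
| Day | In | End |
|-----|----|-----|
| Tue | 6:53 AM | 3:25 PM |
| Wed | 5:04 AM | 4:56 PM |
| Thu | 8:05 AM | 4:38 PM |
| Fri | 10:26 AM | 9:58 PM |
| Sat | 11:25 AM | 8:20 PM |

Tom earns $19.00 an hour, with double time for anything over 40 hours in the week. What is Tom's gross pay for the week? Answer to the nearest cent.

Tue: 6:53 AM–3:25 PM = 8 h 32 min
Wed: 5:04 AM–4:56 PM = 11 h 52 min
Thu: 8:05 AM–4:38 PM = 8 h 33 min
Fri: 10:26 AM–9:58 PM = 11 h 32 min
Sat: 11:25 AM–8:20 PM = 8 h 55 min
Total worked: 49 h 24 min = 2964 min.
Regular 40 h 0 min = 2400 min at $19.00/h; overtime 9 h 24 min = 564 min at $38.00/h.
Pay = (2400 × $19.00 + 564 × $38.00) ÷ 60 = $1117.20.

$1117.20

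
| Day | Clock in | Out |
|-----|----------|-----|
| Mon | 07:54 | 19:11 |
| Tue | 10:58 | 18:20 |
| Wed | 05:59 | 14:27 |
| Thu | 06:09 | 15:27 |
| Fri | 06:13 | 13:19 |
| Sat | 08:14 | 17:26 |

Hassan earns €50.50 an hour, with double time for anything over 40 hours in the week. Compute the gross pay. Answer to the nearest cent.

€3304.38

Mon: 07:54–19:11 = 11 h 17 min
Tue: 10:58–18:20 = 7 h 22 min
Wed: 05:59–14:27 = 8 h 28 min
Thu: 06:09–15:27 = 9 h 18 min
Fri: 06:13–13:19 = 7 h 6 min
Sat: 08:14–17:26 = 9 h 12 min
Total worked: 52 h 43 min = 3163 min.
Regular 40 h 0 min = 2400 min at €50.50/h; overtime 12 h 43 min = 763 min at €101.00/h.
Pay = (2400 × €50.50 + 763 × €101.00) ÷ 60 = €3304.38.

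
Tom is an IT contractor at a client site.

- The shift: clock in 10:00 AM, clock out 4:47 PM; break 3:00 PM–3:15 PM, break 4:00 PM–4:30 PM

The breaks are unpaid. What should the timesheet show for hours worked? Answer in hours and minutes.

6 h 2 min

The shift: 10:00 AM–4:47 PM = 6 h 47 min; less 45 min break → 6 h 2 min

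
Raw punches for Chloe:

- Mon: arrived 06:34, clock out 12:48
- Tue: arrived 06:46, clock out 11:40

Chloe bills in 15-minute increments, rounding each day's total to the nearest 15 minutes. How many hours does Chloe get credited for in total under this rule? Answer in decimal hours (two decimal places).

Mon: 06:34–12:48 = 6 h 14 min → rounds to 6 h 15 min
Tue: 06:46–11:40 = 4 h 54 min → rounds to 5 h 0 min
Total credited: 11 h 15 min.

11.25 hours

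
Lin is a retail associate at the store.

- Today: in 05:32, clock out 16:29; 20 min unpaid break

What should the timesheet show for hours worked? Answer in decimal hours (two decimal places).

10.62 hours

Today: 05:32–16:29 = 10 h 57 min; less 20 min break → 10 h 37 min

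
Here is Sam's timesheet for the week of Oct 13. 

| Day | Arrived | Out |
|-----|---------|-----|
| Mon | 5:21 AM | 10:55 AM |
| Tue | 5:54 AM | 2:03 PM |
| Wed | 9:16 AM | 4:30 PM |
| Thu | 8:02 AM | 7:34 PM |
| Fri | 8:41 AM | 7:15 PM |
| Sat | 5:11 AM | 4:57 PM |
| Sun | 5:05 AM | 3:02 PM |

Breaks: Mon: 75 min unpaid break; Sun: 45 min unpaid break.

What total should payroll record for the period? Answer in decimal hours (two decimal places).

Mon: 5:21 AM–10:55 AM = 5 h 34 min; less 75 min break → 4 h 19 min
Tue: 5:54 AM–2:03 PM = 8 h 9 min
Wed: 9:16 AM–4:30 PM = 7 h 14 min
Thu: 8:02 AM–7:34 PM = 11 h 32 min
Fri: 8:41 AM–7:15 PM = 10 h 34 min
Sat: 5:11 AM–4:57 PM = 11 h 46 min
Sun: 5:05 AM–3:02 PM = 9 h 57 min; less 45 min break → 9 h 12 min
Total: 4 h 19 min + 8 h 9 min + 7 h 14 min + 11 h 32 min + 10 h 34 min + 11 h 46 min + 9 h 12 min = 62 h 46 min.

62.77 hours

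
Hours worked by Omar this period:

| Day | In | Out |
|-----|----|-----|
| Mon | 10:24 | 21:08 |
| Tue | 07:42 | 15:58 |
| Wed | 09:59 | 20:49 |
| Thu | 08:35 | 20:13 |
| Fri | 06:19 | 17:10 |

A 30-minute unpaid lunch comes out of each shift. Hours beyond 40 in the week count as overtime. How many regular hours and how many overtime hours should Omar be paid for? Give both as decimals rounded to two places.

Regular 40.00 hours, overtime 9.82 hours

Mon: 10:24–21:08 = 10 h 44 min; less 30 min break → 10 h 14 min
Tue: 07:42–15:58 = 8 h 16 min; less 30 min break → 7 h 46 min
Wed: 09:59–20:49 = 10 h 50 min; less 30 min break → 10 h 20 min
Thu: 08:35–20:13 = 11 h 38 min; less 30 min break → 11 h 8 min
Fri: 06:19–17:10 = 10 h 51 min; less 30 min break → 10 h 21 min
Total worked: 49 h 49 min = 49.82 h.
Threshold 40 h → overtime 9 h 49 min, regular 40 h 0 min.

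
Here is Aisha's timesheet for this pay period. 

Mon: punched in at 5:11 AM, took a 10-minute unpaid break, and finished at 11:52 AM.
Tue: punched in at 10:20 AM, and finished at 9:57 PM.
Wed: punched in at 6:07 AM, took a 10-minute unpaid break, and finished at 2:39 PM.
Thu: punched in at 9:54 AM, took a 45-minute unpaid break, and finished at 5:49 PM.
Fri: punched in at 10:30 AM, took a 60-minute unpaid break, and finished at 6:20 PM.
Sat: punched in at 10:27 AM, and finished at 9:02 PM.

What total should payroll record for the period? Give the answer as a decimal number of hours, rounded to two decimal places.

Mon: 5:11 AM–11:52 AM = 6 h 41 min; less 10 min break → 6 h 31 min
Tue: 10:20 AM–9:57 PM = 11 h 37 min
Wed: 6:07 AM–2:39 PM = 8 h 32 min; less 10 min break → 8 h 22 min
Thu: 9:54 AM–5:49 PM = 7 h 55 min; less 45 min break → 7 h 10 min
Fri: 10:30 AM–6:20 PM = 7 h 50 min; less 60 min break → 6 h 50 min
Sat: 10:27 AM–9:02 PM = 10 h 35 min
Total: 6 h 31 min + 11 h 37 min + 8 h 22 min + 7 h 10 min + 6 h 50 min + 10 h 35 min = 51 h 5 min.

51.08 hours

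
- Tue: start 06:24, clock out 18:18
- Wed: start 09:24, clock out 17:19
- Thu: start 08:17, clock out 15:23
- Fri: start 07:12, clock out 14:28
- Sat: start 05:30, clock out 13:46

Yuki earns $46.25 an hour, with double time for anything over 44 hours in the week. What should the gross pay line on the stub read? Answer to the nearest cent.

$1963.31

Tue: 06:24–18:18 = 11 h 54 min
Wed: 09:24–17:19 = 7 h 55 min
Thu: 08:17–15:23 = 7 h 6 min
Fri: 07:12–14:28 = 7 h 16 min
Sat: 05:30–13:46 = 8 h 16 min
Total worked: 42 h 27 min = 2547 min.
Regular 42 h 27 min = 2547 min at $46.25/h; overtime 0 h 0 min = 0 min at $92.50/h.
Pay = (2547 × $46.25 + 0 × $92.50) ÷ 60 = $1963.31.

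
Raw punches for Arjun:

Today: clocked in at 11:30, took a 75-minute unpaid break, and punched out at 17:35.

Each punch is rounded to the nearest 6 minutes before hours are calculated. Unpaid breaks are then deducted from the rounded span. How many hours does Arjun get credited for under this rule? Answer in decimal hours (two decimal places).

4.85 hours

Today: in 11:30→11:30, out 17:35→17:36; 6 h 6 min − 75 min = 4 h 51 min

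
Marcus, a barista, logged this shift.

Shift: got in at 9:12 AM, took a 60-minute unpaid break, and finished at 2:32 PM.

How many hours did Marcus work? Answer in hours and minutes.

Shift: 9:12 AM–2:32 PM = 5 h 20 min; less 60 min break → 4 h 20 min

4 h 20 min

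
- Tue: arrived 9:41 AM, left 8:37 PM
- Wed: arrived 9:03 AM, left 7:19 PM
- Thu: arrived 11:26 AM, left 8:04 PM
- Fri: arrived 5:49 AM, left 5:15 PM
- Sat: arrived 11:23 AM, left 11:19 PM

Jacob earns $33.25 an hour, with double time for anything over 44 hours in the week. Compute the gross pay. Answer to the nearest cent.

$2074.80

Tue: 9:41 AM–8:37 PM = 10 h 56 min
Wed: 9:03 AM–7:19 PM = 10 h 16 min
Thu: 11:26 AM–8:04 PM = 8 h 38 min
Fri: 5:49 AM–5:15 PM = 11 h 26 min
Sat: 11:23 AM–11:19 PM = 11 h 56 min
Total worked: 53 h 12 min = 3192 min.
Regular 44 h 0 min = 2640 min at $33.25/h; overtime 9 h 12 min = 552 min at $66.50/h.
Pay = (2640 × $33.25 + 552 × $66.50) ÷ 60 = $2074.80.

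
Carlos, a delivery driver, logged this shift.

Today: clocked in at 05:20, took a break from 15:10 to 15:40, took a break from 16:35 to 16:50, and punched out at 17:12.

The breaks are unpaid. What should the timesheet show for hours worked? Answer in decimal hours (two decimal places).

Today: 05:20–17:12 = 11 h 52 min; less 45 min break → 11 h 7 min

11.12 hours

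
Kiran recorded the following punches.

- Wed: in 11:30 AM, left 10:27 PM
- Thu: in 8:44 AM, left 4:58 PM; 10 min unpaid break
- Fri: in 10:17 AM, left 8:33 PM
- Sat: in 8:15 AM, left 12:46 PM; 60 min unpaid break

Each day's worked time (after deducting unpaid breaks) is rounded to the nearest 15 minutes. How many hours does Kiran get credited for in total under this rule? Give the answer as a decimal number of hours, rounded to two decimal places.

Wed: 11:30 AM–10:27 PM = 10 h 57 min → rounds to 11 h 0 min
Thu: 8:44 AM–4:58 PM = 8 h 14 min − 10 min = 8 h 4 min → rounds to 8 h 0 min
Fri: 10:17 AM–8:33 PM = 10 h 16 min → rounds to 10 h 15 min
Sat: 8:15 AM–12:46 PM = 4 h 31 min − 60 min = 3 h 31 min → rounds to 3 h 30 min
Total credited: 32 h 45 min.

32.75 hours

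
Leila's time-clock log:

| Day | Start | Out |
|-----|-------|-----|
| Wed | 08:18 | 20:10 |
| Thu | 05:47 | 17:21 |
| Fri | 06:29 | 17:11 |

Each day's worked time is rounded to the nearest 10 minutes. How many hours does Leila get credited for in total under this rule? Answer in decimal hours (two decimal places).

Wed: 08:18–20:10 = 11 h 52 min → rounds to 11 h 50 min
Thu: 05:47–17:21 = 11 h 34 min → rounds to 11 h 30 min
Fri: 06:29–17:11 = 10 h 42 min → rounds to 10 h 40 min
Total credited: 34 h 0 min.

34.00 hours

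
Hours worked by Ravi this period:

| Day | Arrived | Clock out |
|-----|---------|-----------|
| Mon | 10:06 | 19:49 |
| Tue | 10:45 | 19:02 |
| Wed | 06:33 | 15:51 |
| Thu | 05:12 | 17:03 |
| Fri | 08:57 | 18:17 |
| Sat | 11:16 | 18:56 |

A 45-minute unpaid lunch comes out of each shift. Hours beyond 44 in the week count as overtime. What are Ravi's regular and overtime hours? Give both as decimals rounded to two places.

Regular 44.00 hours, overtime 7.65 hours

Mon: 10:06–19:49 = 9 h 43 min; less 45 min break → 8 h 58 min
Tue: 10:45–19:02 = 8 h 17 min; less 45 min break → 7 h 32 min
Wed: 06:33–15:51 = 9 h 18 min; less 45 min break → 8 h 33 min
Thu: 05:12–17:03 = 11 h 51 min; less 45 min break → 11 h 6 min
Fri: 08:57–18:17 = 9 h 20 min; less 45 min break → 8 h 35 min
Sat: 11:16–18:56 = 7 h 40 min; less 45 min break → 6 h 55 min
Total worked: 51 h 39 min = 51.65 h.
Threshold 44 h → overtime 7 h 39 min, regular 44 h 0 min.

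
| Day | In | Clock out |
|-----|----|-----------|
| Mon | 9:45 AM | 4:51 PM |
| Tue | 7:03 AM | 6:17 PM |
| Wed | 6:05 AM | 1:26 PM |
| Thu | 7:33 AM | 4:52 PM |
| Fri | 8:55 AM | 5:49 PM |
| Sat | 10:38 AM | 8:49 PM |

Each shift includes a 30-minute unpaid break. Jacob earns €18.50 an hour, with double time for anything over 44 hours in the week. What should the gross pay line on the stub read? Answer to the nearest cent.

Mon: 9:45 AM–4:51 PM = 7 h 6 min; less 30 min break → 6 h 36 min
Tue: 7:03 AM–6:17 PM = 11 h 14 min; less 30 min break → 10 h 44 min
Wed: 6:05 AM–1:26 PM = 7 h 21 min; less 30 min break → 6 h 51 min
Thu: 7:33 AM–4:52 PM = 9 h 19 min; less 30 min break → 8 h 49 min
Fri: 8:55 AM–5:49 PM = 8 h 54 min; less 30 min break → 8 h 24 min
Sat: 10:38 AM–8:49 PM = 10 h 11 min; less 30 min break → 9 h 41 min
Total worked: 51 h 5 min = 3065 min.
Regular 44 h 0 min = 2640 min at €18.50/h; overtime 7 h 5 min = 425 min at €37.00/h.
Pay = (2640 × €18.50 + 425 × €37.00) ÷ 60 = €1076.08.

€1076.08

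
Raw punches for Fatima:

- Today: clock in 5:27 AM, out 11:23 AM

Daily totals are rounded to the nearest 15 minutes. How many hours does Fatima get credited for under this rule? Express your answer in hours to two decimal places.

6.00 hours

Today: 5:27 AM–11:23 AM = 5 h 56 min → rounds to 6 h 0 min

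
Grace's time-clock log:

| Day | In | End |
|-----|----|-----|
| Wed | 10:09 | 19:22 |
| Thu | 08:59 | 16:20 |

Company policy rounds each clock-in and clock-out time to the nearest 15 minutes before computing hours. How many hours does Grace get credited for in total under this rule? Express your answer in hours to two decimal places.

Wed: in 10:09→10:15, out 19:22→19:15; 9 h 0 min
Thu: in 08:59→09:00, out 16:20→16:15; 7 h 15 min
Total credited: 16 h 15 min.

16.25 hours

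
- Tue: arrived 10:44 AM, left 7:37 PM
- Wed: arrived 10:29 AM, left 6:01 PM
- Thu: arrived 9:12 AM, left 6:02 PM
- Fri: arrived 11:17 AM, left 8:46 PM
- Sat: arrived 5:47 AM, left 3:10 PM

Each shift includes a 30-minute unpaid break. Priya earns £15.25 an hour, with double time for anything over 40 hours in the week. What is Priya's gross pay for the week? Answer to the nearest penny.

Tue: 10:44 AM–7:37 PM = 8 h 53 min; less 30 min break → 8 h 23 min
Wed: 10:29 AM–6:01 PM = 7 h 32 min; less 30 min break → 7 h 2 min
Thu: 9:12 AM–6:02 PM = 8 h 50 min; less 30 min break → 8 h 20 min
Fri: 11:17 AM–8:46 PM = 9 h 29 min; less 30 min break → 8 h 59 min
Sat: 5:47 AM–3:10 PM = 9 h 23 min; less 30 min break → 8 h 53 min
Total worked: 41 h 37 min = 2497 min.
Regular 40 h 0 min = 2400 min at £15.25/h; overtime 1 h 37 min = 97 min at £30.50/h.
Pay = (2400 × £15.25 + 97 × £30.50) ÷ 60 = £659.31.

£659.31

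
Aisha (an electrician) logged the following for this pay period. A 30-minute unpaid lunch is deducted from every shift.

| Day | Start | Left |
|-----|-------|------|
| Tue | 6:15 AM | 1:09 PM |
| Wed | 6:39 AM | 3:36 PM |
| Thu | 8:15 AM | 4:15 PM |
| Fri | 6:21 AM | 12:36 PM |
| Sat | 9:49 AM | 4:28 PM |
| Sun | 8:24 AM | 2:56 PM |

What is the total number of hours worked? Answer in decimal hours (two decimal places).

40.28 hours

Tue: 6:15 AM–1:09 PM = 6 h 54 min; less 30 min break → 6 h 24 min
Wed: 6:39 AM–3:36 PM = 8 h 57 min; less 30 min break → 8 h 27 min
Thu: 8:15 AM–4:15 PM = 8 h 0 min; less 30 min break → 7 h 30 min
Fri: 6:21 AM–12:36 PM = 6 h 15 min; less 30 min break → 5 h 45 min
Sat: 9:49 AM–4:28 PM = 6 h 39 min; less 30 min break → 6 h 9 min
Sun: 8:24 AM–2:56 PM = 6 h 32 min; less 30 min break → 6 h 2 min
Total: 6 h 24 min + 8 h 27 min + 7 h 30 min + 5 h 45 min + 6 h 9 min + 6 h 2 min = 40 h 17 min.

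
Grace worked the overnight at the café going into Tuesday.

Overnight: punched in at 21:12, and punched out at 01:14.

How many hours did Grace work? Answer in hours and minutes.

4 h 2 min

Overnight: 21:12 → midnight = 2 h 48 min; midnight → 01:14 = 1 h 14 min; span 4 h 2 min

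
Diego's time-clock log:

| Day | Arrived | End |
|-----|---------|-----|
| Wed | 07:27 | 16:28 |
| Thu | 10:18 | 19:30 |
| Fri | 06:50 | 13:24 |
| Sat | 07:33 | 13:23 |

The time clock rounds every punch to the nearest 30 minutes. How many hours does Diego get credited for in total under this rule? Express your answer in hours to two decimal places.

Wed: in 07:27→07:30, out 16:28→16:30; 9 h 0 min
Thu: in 10:18→10:30, out 19:30→19:30; 9 h 0 min
Fri: in 06:50→07:00, out 13:24→13:30; 6 h 30 min
Sat: in 07:33→07:30, out 13:23→13:30; 6 h 0 min
Total credited: 30 h 30 min.

30.50 hours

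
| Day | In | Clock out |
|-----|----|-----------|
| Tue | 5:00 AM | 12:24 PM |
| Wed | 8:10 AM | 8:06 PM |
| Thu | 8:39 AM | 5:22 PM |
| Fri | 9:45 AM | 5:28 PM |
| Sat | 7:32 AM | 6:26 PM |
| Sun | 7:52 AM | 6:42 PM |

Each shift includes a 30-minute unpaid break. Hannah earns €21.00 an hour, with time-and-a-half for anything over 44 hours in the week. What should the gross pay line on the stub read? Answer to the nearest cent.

€1254.75

Tue: 5:00 AM–12:24 PM = 7 h 24 min; less 30 min break → 6 h 54 min
Wed: 8:10 AM–8:06 PM = 11 h 56 min; less 30 min break → 11 h 26 min
Thu: 8:39 AM–5:22 PM = 8 h 43 min; less 30 min break → 8 h 13 min
Fri: 9:45 AM–5:28 PM = 7 h 43 min; less 30 min break → 7 h 13 min
Sat: 7:32 AM–6:26 PM = 10 h 54 min; less 30 min break → 10 h 24 min
Sun: 7:52 AM–6:42 PM = 10 h 50 min; less 30 min break → 10 h 20 min
Total worked: 54 h 30 min = 3270 min.
Regular 44 h 0 min = 2640 min at €21.00/h; overtime 10 h 30 min = 630 min at €31.50/h.
Pay = (2640 × €21.00 + 630 × €31.50) ÷ 60 = €1254.75.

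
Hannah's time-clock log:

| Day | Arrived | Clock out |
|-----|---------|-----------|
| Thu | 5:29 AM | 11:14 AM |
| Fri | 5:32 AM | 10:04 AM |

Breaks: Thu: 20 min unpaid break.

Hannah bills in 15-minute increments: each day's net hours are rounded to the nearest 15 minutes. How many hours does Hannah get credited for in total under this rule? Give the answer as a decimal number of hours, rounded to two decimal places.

Thu: 5:29 AM–11:14 AM = 5 h 45 min − 20 min = 5 h 25 min → rounds to 5 h 30 min
Fri: 5:32 AM–10:04 AM = 4 h 32 min → rounds to 4 h 30 min
Total credited: 10 h 0 min.

10.00 hours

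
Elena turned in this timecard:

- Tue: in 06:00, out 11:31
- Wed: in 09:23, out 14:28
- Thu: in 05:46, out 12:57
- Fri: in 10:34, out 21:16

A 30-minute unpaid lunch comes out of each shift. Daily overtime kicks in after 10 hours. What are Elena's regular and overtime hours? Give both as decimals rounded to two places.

Regular 26.28 hours, overtime 0.20 hours

Tue: 06:00–11:31 = 5 h 31 min; less 30 min break → 5 h 1 min
Wed: 09:23–14:28 = 5 h 5 min; less 30 min break → 4 h 35 min
Thu: 05:46–12:57 = 7 h 11 min; less 30 min break → 6 h 41 min
Fri: 10:34–21:16 = 10 h 42 min; less 30 min break → 10 h 12 min
Tue reg 5 h 1 min / OT 0 h 0 min; Wed reg 4 h 35 min / OT 0 h 0 min; Thu reg 6 h 41 min / OT 0 h 0 min; Fri reg 10 h 0 min / OT 0 h 12 min.
Totals: regular 26 h 17 min, overtime 0 h 12 min.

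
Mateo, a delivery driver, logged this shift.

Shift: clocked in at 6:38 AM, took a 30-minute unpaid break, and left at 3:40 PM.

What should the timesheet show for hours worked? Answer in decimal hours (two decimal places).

Shift: 6:38 AM–3:40 PM = 9 h 2 min; less 30 min break → 8 h 32 min

8.53 hours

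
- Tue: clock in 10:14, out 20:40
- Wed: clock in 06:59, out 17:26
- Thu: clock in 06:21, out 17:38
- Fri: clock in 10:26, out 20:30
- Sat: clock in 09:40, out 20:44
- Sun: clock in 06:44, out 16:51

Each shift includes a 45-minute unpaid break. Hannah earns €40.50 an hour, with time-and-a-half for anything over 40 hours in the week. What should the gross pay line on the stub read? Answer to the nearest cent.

Tue: 10:14–20:40 = 10 h 26 min; less 45 min break → 9 h 41 min
Wed: 06:59–17:26 = 10 h 27 min; less 45 min break → 9 h 42 min
Thu: 06:21–17:38 = 11 h 17 min; less 45 min break → 10 h 32 min
Fri: 10:26–20:30 = 10 h 4 min; less 45 min break → 9 h 19 min
Sat: 09:40–20:44 = 11 h 4 min; less 45 min break → 10 h 19 min
Sun: 06:44–16:51 = 10 h 7 min; less 45 min break → 9 h 22 min
Total worked: 58 h 55 min = 3535 min.
Regular 40 h 0 min = 2400 min at €40.50/h; overtime 18 h 55 min = 1135 min at €60.75/h.
Pay = (2400 × €40.50 + 1135 × €60.75) ÷ 60 = €2769.19.

€2769.19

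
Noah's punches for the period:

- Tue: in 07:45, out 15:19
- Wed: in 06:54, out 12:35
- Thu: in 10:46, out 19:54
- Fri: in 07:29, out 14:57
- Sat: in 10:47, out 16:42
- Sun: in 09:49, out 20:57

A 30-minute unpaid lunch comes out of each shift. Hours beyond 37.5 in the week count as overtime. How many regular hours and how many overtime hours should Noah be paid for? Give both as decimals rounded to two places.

Tue: 07:45–15:19 = 7 h 34 min; less 30 min break → 7 h 4 min
Wed: 06:54–12:35 = 5 h 41 min; less 30 min break → 5 h 11 min
Thu: 10:46–19:54 = 9 h 8 min; less 30 min break → 8 h 38 min
Fri: 07:29–14:57 = 7 h 28 min; less 30 min break → 6 h 58 min
Sat: 10:47–16:42 = 5 h 55 min; less 30 min break → 5 h 25 min
Sun: 09:49–20:57 = 11 h 8 min; less 30 min break → 10 h 38 min
Total worked: 43 h 54 min = 43.90 h.
Threshold 37.5 h → overtime 6 h 24 min, regular 37 h 30 min.

Regular 37.50 hours, overtime 6.40 hours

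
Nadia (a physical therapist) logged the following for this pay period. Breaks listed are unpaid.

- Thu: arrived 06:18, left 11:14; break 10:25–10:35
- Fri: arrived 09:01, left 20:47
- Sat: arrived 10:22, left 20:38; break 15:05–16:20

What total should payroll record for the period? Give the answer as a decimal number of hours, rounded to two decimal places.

25.55 hours

Thu: 06:18–11:14 = 4 h 56 min; less 10 min break → 4 h 46 min
Fri: 09:01–20:47 = 11 h 46 min
Sat: 10:22–20:38 = 10 h 16 min; less 75 min break → 9 h 1 min
Total: 4 h 46 min + 11 h 46 min + 9 h 1 min = 25 h 33 min.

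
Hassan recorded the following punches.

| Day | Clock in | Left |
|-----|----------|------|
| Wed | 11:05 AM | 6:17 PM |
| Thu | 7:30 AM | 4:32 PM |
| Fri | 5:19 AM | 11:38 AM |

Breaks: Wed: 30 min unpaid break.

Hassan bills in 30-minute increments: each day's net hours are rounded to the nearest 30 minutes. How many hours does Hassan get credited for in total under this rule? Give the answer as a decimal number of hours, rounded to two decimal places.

Wed: 11:05 AM–6:17 PM = 7 h 12 min − 30 min = 6 h 42 min → rounds to 6 h 30 min
Thu: 7:30 AM–4:32 PM = 9 h 2 min → rounds to 9 h 0 min
Fri: 5:19 AM–11:38 AM = 6 h 19 min → rounds to 6 h 30 min
Total credited: 22 h 0 min.

22.00 hours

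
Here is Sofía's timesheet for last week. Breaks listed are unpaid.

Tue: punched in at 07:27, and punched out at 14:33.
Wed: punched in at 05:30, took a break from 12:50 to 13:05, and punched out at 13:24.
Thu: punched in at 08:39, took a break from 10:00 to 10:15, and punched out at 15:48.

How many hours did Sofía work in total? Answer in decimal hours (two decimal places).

21.65 hours

Tue: 07:27–14:33 = 7 h 6 min
Wed: 05:30–13:24 = 7 h 54 min; less 15 min break → 7 h 39 min
Thu: 08:39–15:48 = 7 h 9 min; less 15 min break → 6 h 54 min
Total: 7 h 6 min + 7 h 39 min + 6 h 54 min = 21 h 39 min.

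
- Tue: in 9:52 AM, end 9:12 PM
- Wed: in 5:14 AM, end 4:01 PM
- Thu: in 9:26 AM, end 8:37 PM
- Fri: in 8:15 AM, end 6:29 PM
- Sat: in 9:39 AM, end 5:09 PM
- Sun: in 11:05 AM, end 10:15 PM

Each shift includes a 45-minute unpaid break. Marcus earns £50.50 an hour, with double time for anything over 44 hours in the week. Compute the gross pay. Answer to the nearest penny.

£3605.70

Tue: 9:52 AM–9:12 PM = 11 h 20 min; less 45 min break → 10 h 35 min
Wed: 5:14 AM–4:01 PM = 10 h 47 min; less 45 min break → 10 h 2 min
Thu: 9:26 AM–8:37 PM = 11 h 11 min; less 45 min break → 10 h 26 min
Fri: 8:15 AM–6:29 PM = 10 h 14 min; less 45 min break → 9 h 29 min
Sat: 9:39 AM–5:09 PM = 7 h 30 min; less 45 min break → 6 h 45 min
Sun: 11:05 AM–10:15 PM = 11 h 10 min; less 45 min break → 10 h 25 min
Total worked: 57 h 42 min = 3462 min.
Regular 44 h 0 min = 2640 min at £50.50/h; overtime 13 h 42 min = 822 min at £101.00/h.
Pay = (2640 × £50.50 + 822 × £101.00) ÷ 60 = £3605.70.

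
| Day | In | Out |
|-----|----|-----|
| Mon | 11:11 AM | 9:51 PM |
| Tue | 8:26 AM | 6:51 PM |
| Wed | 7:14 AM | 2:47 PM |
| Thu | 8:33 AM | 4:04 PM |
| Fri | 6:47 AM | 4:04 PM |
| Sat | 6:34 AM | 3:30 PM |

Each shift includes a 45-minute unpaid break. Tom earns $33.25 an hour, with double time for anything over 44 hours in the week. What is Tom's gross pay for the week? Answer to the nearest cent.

Mon: 11:11 AM–9:51 PM = 10 h 40 min; less 45 min break → 9 h 55 min
Tue: 8:26 AM–6:51 PM = 10 h 25 min; less 45 min break → 9 h 40 min
Wed: 7:14 AM–2:47 PM = 7 h 33 min; less 45 min break → 6 h 48 min
Thu: 8:33 AM–4:04 PM = 7 h 31 min; less 45 min break → 6 h 46 min
Fri: 6:47 AM–4:04 PM = 9 h 17 min; less 45 min break → 8 h 32 min
Sat: 6:34 AM–3:30 PM = 8 h 56 min; less 45 min break → 8 h 11 min
Total worked: 49 h 52 min = 2992 min.
Regular 44 h 0 min = 2640 min at $33.25/h; overtime 5 h 52 min = 352 min at $66.50/h.
Pay = (2640 × $33.25 + 352 × $66.50) ÷ 60 = $1853.13.

$1853.13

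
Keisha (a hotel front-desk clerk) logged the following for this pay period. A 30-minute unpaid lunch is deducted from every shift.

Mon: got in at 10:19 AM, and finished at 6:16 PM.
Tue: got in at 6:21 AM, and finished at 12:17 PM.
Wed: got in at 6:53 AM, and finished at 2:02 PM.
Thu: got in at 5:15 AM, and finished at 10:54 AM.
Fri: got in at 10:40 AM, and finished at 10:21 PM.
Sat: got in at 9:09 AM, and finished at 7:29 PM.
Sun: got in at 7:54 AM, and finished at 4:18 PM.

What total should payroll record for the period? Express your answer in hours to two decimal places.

53.60 hours

Mon: 10:19 AM–6:16 PM = 7 h 57 min; less 30 min break → 7 h 27 min
Tue: 6:21 AM–12:17 PM = 5 h 56 min; less 30 min break → 5 h 26 min
Wed: 6:53 AM–2:02 PM = 7 h 9 min; less 30 min break → 6 h 39 min
Thu: 5:15 AM–10:54 AM = 5 h 39 min; less 30 min break → 5 h 9 min
Fri: 10:40 AM–10:21 PM = 11 h 41 min; less 30 min break → 11 h 11 min
Sat: 9:09 AM–7:29 PM = 10 h 20 min; less 30 min break → 9 h 50 min
Sun: 7:54 AM–4:18 PM = 8 h 24 min; less 30 min break → 7 h 54 min
Total: 7 h 27 min + 5 h 26 min + 6 h 39 min + 5 h 9 min + 11 h 11 min + 9 h 50 min + 7 h 54 min = 53 h 36 min.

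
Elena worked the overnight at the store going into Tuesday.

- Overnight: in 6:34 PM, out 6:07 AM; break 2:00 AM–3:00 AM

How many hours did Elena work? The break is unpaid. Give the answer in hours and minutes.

Overnight: 6:34 PM → midnight = 5 h 26 min; midnight → 6:07 AM = 6 h 7 min; span 11 h 33 min; less 60 min break → 10 h 33 min

10 h 33 min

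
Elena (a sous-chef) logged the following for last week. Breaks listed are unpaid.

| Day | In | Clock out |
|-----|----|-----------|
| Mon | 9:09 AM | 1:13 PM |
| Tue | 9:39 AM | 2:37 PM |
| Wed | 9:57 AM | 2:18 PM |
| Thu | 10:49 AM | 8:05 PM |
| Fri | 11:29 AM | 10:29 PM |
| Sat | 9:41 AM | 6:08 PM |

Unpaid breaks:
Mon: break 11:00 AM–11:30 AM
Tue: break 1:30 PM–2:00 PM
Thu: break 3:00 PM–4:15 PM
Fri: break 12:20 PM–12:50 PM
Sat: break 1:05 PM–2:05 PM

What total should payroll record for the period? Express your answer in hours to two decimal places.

38.35 hours

Mon: 9:09 AM–1:13 PM = 4 h 4 min; less 30 min break → 3 h 34 min
Tue: 9:39 AM–2:37 PM = 4 h 58 min; less 30 min break → 4 h 28 min
Wed: 9:57 AM–2:18 PM = 4 h 21 min
Thu: 10:49 AM–8:05 PM = 9 h 16 min; less 75 min break → 8 h 1 min
Fri: 11:29 AM–10:29 PM = 11 h 0 min; less 30 min break → 10 h 30 min
Sat: 9:41 AM–6:08 PM = 8 h 27 min; less 60 min break → 7 h 27 min
Total: 3 h 34 min + 4 h 28 min + 4 h 21 min + 8 h 1 min + 10 h 30 min + 7 h 27 min = 38 h 21 min.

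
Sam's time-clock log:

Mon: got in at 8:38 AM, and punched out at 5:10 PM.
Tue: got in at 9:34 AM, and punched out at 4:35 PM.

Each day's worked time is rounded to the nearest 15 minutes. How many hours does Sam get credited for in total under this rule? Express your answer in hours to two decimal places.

15.50 hours

Mon: 8:38 AM–5:10 PM = 8 h 32 min → rounds to 8 h 30 min
Tue: 9:34 AM–4:35 PM = 7 h 1 min → rounds to 7 h 0 min
Total credited: 15 h 30 min.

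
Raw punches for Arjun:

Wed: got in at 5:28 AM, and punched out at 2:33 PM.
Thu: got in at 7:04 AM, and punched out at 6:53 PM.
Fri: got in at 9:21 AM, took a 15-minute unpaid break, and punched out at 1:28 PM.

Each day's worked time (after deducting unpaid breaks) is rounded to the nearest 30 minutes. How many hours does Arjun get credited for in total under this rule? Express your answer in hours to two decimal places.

Wed: 5:28 AM–2:33 PM = 9 h 5 min → rounds to 9 h 0 min
Thu: 7:04 AM–6:53 PM = 11 h 49 min → rounds to 12 h 0 min
Fri: 9:21 AM–1:28 PM = 4 h 7 min − 15 min = 3 h 52 min → rounds to 4 h 0 min
Total credited: 25 h 0 min.

25.00 hours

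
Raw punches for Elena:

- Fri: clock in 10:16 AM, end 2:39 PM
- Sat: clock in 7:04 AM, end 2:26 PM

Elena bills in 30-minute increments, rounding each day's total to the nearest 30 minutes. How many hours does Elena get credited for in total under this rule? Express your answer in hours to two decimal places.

Fri: 10:16 AM–2:39 PM = 4 h 23 min → rounds to 4 h 30 min
Sat: 7:04 AM–2:26 PM = 7 h 22 min → rounds to 7 h 30 min
Total credited: 12 h 0 min.

12.00 hours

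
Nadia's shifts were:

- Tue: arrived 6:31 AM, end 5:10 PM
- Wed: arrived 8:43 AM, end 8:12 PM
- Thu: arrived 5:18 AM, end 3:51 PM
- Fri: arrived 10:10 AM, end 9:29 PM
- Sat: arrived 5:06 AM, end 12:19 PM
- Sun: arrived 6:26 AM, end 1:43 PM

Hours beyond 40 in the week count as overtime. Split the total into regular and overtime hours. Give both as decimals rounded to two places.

Tue: 6:31 AM–5:10 PM = 10 h 39 min
Wed: 8:43 AM–8:12 PM = 11 h 29 min
Thu: 5:18 AM–3:51 PM = 10 h 33 min
Fri: 10:10 AM–9:29 PM = 11 h 19 min
Sat: 5:06 AM–12:19 PM = 7 h 13 min
Sun: 6:26 AM–1:43 PM = 7 h 17 min
Total worked: 58 h 30 min = 58.50 h.
Threshold 40 h → overtime 18 h 30 min, regular 40 h 0 min.

Regular 40.00 hours, overtime 18.50 hours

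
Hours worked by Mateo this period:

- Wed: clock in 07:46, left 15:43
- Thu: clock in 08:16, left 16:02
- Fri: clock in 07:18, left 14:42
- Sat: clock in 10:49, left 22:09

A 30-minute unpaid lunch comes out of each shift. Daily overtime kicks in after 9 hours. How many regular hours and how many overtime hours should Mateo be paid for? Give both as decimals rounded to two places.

Regular 30.62 hours, overtime 1.83 hours

Wed: 07:46–15:43 = 7 h 57 min; less 30 min break → 7 h 27 min
Thu: 08:16–16:02 = 7 h 46 min; less 30 min break → 7 h 16 min
Fri: 07:18–14:42 = 7 h 24 min; less 30 min break → 6 h 54 min
Sat: 10:49–22:09 = 11 h 20 min; less 30 min break → 10 h 50 min
Wed reg 7 h 27 min / OT 0 h 0 min; Thu reg 7 h 16 min / OT 0 h 0 min; Fri reg 6 h 54 min / OT 0 h 0 min; Sat reg 9 h 0 min / OT 1 h 50 min.
Totals: regular 30 h 37 min, overtime 1 h 50 min.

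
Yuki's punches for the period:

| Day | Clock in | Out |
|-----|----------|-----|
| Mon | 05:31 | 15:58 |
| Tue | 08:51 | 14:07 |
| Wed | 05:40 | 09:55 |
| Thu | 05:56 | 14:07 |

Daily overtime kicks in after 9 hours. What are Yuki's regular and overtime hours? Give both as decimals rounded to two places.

Regular 26.70 hours, overtime 1.45 hours

Mon: 05:31–15:58 = 10 h 27 min
Tue: 08:51–14:07 = 5 h 16 min
Wed: 05:40–09:55 = 4 h 15 min
Thu: 05:56–14:07 = 8 h 11 min
Mon reg 9 h 0 min / OT 1 h 27 min; Tue reg 5 h 16 min / OT 0 h 0 min; Wed reg 4 h 15 min / OT 0 h 0 min; Thu reg 8 h 11 min / OT 0 h 0 min.
Totals: regular 26 h 42 min, overtime 1 h 27 min.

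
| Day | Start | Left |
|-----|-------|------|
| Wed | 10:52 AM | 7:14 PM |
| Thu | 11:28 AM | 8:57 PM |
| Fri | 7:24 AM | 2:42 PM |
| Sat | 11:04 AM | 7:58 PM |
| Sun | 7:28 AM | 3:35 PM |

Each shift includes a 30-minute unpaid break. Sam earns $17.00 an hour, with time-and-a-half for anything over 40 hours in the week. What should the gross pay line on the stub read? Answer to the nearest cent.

Wed: 10:52 AM–7:14 PM = 8 h 22 min; less 30 min break → 7 h 52 min
Thu: 11:28 AM–8:57 PM = 9 h 29 min; less 30 min break → 8 h 59 min
Fri: 7:24 AM–2:42 PM = 7 h 18 min; less 30 min break → 6 h 48 min
Sat: 11:04 AM–7:58 PM = 8 h 54 min; less 30 min break → 8 h 24 min
Sun: 7:28 AM–3:35 PM = 8 h 7 min; less 30 min break → 7 h 37 min
Total worked: 39 h 40 min = 2380 min.
Regular 39 h 40 min = 2380 min at $17.00/h; overtime 0 h 0 min = 0 min at $25.50/h.
Pay = (2380 × $17.00 + 0 × $25.50) ÷ 60 = $674.33.

$674.33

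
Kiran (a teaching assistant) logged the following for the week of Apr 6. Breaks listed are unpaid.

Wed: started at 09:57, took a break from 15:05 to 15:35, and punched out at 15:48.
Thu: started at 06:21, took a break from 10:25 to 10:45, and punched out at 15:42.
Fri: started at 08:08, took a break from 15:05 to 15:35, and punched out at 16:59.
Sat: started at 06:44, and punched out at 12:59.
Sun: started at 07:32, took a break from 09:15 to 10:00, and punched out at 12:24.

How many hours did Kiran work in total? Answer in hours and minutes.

Wed: 09:57–15:48 = 5 h 51 min; less 30 min break → 5 h 21 min
Thu: 06:21–15:42 = 9 h 21 min; less 20 min break → 9 h 1 min
Fri: 08:08–16:59 = 8 h 51 min; less 30 min break → 8 h 21 min
Sat: 06:44–12:59 = 6 h 15 min
Sun: 07:32–12:24 = 4 h 52 min; less 45 min break → 4 h 7 min
Total: 5 h 21 min + 9 h 1 min + 8 h 21 min + 6 h 15 min + 4 h 7 min = 33 h 5 min.

33 h 5 min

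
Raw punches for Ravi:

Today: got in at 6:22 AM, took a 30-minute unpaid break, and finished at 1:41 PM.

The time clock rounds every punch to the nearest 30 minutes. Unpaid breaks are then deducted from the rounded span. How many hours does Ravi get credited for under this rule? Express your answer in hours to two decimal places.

6.50 hours

Today: in 6:22 AM→6:30 AM, out 1:41 PM→1:30 PM; 7 h 0 min − 30 min = 6 h 30 min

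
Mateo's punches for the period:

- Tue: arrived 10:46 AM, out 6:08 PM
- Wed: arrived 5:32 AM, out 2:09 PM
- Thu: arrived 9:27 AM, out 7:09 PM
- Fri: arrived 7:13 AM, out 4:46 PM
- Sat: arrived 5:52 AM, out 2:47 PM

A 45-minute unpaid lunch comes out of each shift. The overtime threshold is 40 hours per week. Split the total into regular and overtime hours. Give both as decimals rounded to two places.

Regular 40.00 hours, overtime 0.40 hours

Tue: 10:46 AM–6:08 PM = 7 h 22 min; less 45 min break → 6 h 37 min
Wed: 5:32 AM–2:09 PM = 8 h 37 min; less 45 min break → 7 h 52 min
Thu: 9:27 AM–7:09 PM = 9 h 42 min; less 45 min break → 8 h 57 min
Fri: 7:13 AM–4:46 PM = 9 h 33 min; less 45 min break → 8 h 48 min
Sat: 5:52 AM–2:47 PM = 8 h 55 min; less 45 min break → 8 h 10 min
Total worked: 40 h 24 min = 40.40 h.
Threshold 40 h → overtime 0 h 24 min, regular 40 h 0 min.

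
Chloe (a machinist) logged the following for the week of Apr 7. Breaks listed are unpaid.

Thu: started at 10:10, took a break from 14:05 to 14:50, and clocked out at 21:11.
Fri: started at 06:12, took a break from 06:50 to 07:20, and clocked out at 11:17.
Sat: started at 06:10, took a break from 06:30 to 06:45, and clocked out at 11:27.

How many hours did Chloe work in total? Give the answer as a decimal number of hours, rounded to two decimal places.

19.88 hours

Thu: 10:10–21:11 = 11 h 1 min; less 45 min break → 10 h 16 min
Fri: 06:12–11:17 = 5 h 5 min; less 30 min break → 4 h 35 min
Sat: 06:10–11:27 = 5 h 17 min; less 15 min break → 5 h 2 min
Total: 10 h 16 min + 4 h 35 min + 5 h 2 min = 19 h 53 min.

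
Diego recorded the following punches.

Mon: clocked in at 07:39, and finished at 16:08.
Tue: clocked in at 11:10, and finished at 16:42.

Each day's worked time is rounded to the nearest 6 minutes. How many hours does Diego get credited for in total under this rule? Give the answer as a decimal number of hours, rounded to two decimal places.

14.00 hours

Mon: 07:39–16:08 = 8 h 29 min → rounds to 8 h 30 min
Tue: 11:10–16:42 = 5 h 32 min → rounds to 5 h 30 min
Total credited: 14 h 0 min.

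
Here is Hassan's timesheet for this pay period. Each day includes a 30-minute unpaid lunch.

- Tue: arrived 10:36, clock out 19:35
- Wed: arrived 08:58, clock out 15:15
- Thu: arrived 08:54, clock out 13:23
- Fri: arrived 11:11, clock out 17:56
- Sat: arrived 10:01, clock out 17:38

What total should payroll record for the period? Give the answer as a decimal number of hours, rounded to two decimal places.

Tue: 10:36–19:35 = 8 h 59 min; less 30 min break → 8 h 29 min
Wed: 08:58–15:15 = 6 h 17 min; less 30 min break → 5 h 47 min
Thu: 08:54–13:23 = 4 h 29 min; less 30 min break → 3 h 59 min
Fri: 11:11–17:56 = 6 h 45 min; less 30 min break → 6 h 15 min
Sat: 10:01–17:38 = 7 h 37 min; less 30 min break → 7 h 7 min
Total: 8 h 29 min + 5 h 47 min + 3 h 59 min + 6 h 15 min + 7 h 7 min = 31 h 37 min.

31.62 hours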